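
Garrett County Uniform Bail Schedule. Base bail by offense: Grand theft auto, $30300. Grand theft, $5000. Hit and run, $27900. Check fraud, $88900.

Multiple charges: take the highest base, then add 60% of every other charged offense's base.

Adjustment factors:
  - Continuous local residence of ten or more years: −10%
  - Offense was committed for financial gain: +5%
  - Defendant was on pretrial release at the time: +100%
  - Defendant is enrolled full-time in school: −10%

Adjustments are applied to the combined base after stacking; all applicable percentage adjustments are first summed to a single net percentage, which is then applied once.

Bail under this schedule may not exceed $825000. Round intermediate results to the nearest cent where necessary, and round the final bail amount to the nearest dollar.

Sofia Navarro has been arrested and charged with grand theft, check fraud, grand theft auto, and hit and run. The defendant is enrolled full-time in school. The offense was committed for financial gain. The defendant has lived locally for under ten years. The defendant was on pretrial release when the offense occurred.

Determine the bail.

Base amounts from the schedule: grand theft $5000; check fraud $88900; grand theft auto $30300; hit and run $27900.
Stacking rule: highest base plus 60% of each additional charge. Highest is check fraud at $88900. Additional: $5000 × 60% = $3000; $30300 × 60% = $18180; $27900 × 60% = $16740. Combined base = $88900 + $37920 = $126820.
Net percentage adjustment: +5% +100% −10% = +95%. $126820 × 1.95 = $247299.
$247299 is within the $825000 maximum.

$247299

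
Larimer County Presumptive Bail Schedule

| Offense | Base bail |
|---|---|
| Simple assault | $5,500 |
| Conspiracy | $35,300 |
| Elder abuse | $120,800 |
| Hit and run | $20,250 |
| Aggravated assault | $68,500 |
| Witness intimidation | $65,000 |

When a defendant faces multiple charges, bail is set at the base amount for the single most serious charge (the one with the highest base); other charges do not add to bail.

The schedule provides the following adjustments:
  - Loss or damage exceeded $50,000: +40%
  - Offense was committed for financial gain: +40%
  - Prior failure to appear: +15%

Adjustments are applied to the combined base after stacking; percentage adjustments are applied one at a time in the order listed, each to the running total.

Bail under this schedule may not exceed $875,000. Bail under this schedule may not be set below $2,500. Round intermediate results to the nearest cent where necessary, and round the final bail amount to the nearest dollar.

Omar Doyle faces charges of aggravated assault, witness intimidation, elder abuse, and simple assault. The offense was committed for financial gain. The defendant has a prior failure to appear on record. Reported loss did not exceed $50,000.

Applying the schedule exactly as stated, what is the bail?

$194,488

Base amounts from the schedule: aggravated assault $68,500; witness intimidation $65,000; elder abuse $120,800; simple assault $5,500.
Stacking rule: use the highest base only. Highest is elder abuse at $120,800. Combined base = $120,800.
Offense was committed for financial gain (+40%): $120,800 × 1.4 = $169,120.
Prior failure to appear (+15%): $169,120 × 1.15 = $194,488.
$194,488 is within the $875,000 maximum.
$194,488 is at or above the $2,500 minimum.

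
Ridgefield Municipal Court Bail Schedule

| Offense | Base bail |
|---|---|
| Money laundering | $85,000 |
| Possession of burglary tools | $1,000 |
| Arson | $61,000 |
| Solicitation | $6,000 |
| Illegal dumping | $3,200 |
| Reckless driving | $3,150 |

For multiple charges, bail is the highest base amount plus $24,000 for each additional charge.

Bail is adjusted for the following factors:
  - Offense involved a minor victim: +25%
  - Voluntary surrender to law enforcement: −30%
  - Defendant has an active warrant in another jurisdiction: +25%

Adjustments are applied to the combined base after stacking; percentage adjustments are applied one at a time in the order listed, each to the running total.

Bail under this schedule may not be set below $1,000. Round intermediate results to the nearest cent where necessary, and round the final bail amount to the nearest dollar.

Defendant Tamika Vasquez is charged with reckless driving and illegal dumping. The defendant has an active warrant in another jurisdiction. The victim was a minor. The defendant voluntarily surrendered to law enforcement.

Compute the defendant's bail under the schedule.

$29,750

Base amounts from the schedule: reckless driving $3,150; illegal dumping $3,200.
Stacking rule: highest base plus $24,000 per additional charge. Highest is illegal dumping at $3,200; 1 additional charge → +$24,000. Combined base = $27,200.
Offense involved a minor victim (+25%): $27,200 × 1.25 = $34,000.
Voluntary surrender to law enforcement (−30%): $34,000 × 0.7 = $23,800.
Defendant has an active warrant in another jurisdiction (+25%): $23,800 × 1.25 = $29,750.
$29,750 is at or above the $1,000 minimum.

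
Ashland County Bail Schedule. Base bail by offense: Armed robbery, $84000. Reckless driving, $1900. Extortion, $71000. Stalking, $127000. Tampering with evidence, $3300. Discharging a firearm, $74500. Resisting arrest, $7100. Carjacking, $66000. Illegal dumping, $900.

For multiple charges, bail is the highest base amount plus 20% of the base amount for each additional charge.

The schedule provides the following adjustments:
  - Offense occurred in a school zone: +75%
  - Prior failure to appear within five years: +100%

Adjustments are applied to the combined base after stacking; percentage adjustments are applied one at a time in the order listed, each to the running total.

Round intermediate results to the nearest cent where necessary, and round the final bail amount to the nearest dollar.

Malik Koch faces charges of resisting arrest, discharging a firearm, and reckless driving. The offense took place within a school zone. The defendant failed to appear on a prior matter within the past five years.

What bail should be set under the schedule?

Base amounts from the schedule: resisting arrest $7100; discharging a firearm $74500; reckless driving $1900.
Stacking rule: highest base plus 20% of each additional charge. Highest is discharging a firearm at $74500. Additional: $7100 × 20% = $1420; $1900 × 20% = $380. Combined base = $74500 + $1800 = $76300.
Offense occurred in a school zone (+75%): $76300 × 1.75 = $133525.
Prior failure to appear within five years (+100%): $133525 × 2 = $267050.

$267050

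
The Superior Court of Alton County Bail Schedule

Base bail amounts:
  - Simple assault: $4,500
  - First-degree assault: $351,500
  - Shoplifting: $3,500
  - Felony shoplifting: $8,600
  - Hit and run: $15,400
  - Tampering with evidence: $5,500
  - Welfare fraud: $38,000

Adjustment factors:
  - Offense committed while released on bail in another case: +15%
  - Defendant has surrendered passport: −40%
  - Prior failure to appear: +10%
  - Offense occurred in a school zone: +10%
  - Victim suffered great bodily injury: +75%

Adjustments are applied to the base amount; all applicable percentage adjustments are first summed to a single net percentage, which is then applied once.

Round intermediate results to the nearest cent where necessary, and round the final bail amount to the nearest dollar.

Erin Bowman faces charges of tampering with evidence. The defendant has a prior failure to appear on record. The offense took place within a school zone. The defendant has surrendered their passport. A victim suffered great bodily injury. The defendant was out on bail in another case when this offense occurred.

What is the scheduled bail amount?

Base amounts from the schedule: tampering with evidence $5,500.
Single charge. Combined base = $5,500.
Net percentage adjustment: +15% −40% +10% +10% +75% = +70%. $5,500 × 1.7 = $9,350.

$9,350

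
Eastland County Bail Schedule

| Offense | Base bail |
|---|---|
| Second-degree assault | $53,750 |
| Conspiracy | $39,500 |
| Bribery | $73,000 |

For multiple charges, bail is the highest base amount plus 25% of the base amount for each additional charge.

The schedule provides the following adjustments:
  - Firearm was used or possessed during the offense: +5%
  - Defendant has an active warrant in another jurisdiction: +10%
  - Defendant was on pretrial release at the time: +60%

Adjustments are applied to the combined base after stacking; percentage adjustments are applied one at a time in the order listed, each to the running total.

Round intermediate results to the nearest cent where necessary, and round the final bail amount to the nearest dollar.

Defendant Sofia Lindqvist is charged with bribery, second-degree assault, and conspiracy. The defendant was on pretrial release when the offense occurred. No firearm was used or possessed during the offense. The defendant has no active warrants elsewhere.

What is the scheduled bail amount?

$154,100

Base amounts from the schedule: bribery $73,000; second-degree assault $53,750; conspiracy $39,500.
Stacking rule: highest base plus 25% of each additional charge. Highest is bribery at $73,000. Additional: $53,750 × 25% = $13,437.50; $39,500 × 25% = $9,875. Combined base = $73,000 + $23,312.50 = $96,312.50.
Defendant was on pretrial release at the time (+60%): $96,312.50 × 1.6 = $154,100.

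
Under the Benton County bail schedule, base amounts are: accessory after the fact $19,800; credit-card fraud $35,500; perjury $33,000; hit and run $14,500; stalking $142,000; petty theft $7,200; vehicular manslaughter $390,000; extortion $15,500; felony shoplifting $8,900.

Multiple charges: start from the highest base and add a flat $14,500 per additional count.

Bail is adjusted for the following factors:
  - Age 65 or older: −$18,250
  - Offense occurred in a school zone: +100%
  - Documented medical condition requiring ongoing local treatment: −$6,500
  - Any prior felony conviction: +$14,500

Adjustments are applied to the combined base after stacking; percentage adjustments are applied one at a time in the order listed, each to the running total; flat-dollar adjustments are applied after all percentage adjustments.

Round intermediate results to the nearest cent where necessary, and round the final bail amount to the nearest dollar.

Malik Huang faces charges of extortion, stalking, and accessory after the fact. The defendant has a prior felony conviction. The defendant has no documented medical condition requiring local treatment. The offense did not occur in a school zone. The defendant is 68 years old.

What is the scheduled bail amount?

Base amounts from the schedule: extortion $15,500; stalking $142,000; accessory after the fact $19,800.
Stacking rule: highest base plus $14,500 per additional charge. Highest is stalking at $142,000; 2 additional charges → +$29,000. Combined base = $171,000.
Age 65 or older (−$18,250 flat): $171,000 − $18,250 = $152,750.
Any prior felony conviction (+$14,500 flat): $152,750 + $14,500 = $167,250.

$167,250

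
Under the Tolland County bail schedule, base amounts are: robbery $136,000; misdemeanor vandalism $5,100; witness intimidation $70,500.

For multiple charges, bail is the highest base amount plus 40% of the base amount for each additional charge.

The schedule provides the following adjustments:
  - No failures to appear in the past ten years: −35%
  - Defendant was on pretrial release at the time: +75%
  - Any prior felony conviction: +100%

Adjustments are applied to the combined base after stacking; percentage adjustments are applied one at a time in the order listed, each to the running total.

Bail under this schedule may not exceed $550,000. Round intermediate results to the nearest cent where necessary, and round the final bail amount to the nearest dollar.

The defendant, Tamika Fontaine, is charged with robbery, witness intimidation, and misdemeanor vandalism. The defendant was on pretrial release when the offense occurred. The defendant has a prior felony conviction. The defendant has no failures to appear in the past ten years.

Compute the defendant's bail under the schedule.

$378,196

Base amounts from the schedule: robbery $136,000; witness intimidation $70,500; misdemeanor vandalism $5,100.
Stacking rule: highest base plus 40% of each additional charge. Highest is robbery at $136,000. Additional: $70,500 × 40% = $28,200; $5,100 × 40% = $2,040. Combined base = $136,000 + $30,240 = $166,240.
No failures to appear in the past ten years (−35%): $166,240 × 0.65 = $108,056.
Defendant was on pretrial release at the time (+75%): $108,056 × 1.75 = $189,098.
Any prior felony conviction (+100%): $189,098 × 2 = $378,196.
$378,196 is within the $550,000 maximum.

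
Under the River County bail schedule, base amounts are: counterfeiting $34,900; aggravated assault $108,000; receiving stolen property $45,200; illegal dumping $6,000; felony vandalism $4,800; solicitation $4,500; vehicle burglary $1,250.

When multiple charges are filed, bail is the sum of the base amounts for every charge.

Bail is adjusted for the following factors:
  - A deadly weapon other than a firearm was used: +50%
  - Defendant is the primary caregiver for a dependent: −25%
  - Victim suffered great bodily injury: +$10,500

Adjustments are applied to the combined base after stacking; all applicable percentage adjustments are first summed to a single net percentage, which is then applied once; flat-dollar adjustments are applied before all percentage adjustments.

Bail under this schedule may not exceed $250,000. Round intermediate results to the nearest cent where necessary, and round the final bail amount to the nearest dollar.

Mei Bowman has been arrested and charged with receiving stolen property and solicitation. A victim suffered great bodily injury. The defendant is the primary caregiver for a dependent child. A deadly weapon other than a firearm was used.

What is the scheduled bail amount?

$75,250

Base amounts from the schedule: receiving stolen property $45,200; solicitation $4,500.
Stacking rule: sum of all bases. $45,200 + $4,500 = $49,700.
Victim suffered great bodily injury (+$10,500 flat): $49,700 + $10,500 = $60,200.
Net percentage adjustment: +50% −25% = +25%. $60,200 × 1.25 = $75,250.
$75,250 is within the $250,000 maximum.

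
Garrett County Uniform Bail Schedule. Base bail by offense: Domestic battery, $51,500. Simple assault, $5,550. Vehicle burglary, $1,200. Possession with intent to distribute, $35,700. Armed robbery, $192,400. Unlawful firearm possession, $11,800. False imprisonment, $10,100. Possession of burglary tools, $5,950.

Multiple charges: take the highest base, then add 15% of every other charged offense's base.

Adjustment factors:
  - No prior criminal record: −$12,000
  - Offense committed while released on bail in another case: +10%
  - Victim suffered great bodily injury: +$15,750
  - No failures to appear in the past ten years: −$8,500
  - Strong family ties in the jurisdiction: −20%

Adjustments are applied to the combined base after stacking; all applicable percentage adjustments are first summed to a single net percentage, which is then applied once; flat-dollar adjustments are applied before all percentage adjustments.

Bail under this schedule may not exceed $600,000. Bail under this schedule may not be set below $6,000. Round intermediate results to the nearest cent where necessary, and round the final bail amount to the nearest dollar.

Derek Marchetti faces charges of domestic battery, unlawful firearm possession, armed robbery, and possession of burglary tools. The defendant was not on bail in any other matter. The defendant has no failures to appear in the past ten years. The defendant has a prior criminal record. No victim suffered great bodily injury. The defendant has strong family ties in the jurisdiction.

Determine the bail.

$155,430

Base amounts from the schedule: domestic battery $51,500; unlawful firearm possession $11,800; armed robbery $192,400; possession of burglary tools $5,950.
Stacking rule: highest base plus 15% of each additional charge. Highest is armed robbery at $192,400. Additional: $51,500 × 15% = $7,725; $11,800 × 15% = $1,770; $5,950 × 15% = $892.50. Combined base = $192,400 + $10,387.50 = $202,787.50.
No failures to appear in the past ten years (−$8,500 flat): $202,787.50 − $8,500 = $194,287.50.
Strong family ties in the jurisdiction (−20%): $194,287.50 × 0.8 = $155,430.
$155,430 is within the $600,000 maximum.
$155,430 is at or above the $6,000 minimum.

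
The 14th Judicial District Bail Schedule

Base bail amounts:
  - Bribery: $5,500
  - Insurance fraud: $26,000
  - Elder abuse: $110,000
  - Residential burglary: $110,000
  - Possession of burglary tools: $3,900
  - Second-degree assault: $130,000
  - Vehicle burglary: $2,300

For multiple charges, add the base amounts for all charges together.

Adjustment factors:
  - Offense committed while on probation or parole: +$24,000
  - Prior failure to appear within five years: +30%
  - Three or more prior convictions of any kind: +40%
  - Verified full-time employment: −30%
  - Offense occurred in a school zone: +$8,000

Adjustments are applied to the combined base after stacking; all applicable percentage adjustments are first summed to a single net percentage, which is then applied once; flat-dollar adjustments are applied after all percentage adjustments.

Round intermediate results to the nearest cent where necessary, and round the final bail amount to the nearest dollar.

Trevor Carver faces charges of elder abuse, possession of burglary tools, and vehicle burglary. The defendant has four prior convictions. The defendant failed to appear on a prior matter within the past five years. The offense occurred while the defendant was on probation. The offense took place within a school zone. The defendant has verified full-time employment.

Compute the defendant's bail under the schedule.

$194,680

Base amounts from the schedule: elder abuse $110,000; possession of burglary tools $3,900; vehicle burglary $2,300.
Stacking rule: sum of all bases. $110,000 + $3,900 + $2,300 = $116,200.
Net percentage adjustment: +30% +40% −30% = +40%. $116,200 × 1.4 = $162,680.
Offense committed while on probation or parole (+$24,000 flat): $162,680 + $24,000 = $186,680.
Offense occurred in a school zone (+$8,000 flat): $186,680 + $8,000 = $194,680.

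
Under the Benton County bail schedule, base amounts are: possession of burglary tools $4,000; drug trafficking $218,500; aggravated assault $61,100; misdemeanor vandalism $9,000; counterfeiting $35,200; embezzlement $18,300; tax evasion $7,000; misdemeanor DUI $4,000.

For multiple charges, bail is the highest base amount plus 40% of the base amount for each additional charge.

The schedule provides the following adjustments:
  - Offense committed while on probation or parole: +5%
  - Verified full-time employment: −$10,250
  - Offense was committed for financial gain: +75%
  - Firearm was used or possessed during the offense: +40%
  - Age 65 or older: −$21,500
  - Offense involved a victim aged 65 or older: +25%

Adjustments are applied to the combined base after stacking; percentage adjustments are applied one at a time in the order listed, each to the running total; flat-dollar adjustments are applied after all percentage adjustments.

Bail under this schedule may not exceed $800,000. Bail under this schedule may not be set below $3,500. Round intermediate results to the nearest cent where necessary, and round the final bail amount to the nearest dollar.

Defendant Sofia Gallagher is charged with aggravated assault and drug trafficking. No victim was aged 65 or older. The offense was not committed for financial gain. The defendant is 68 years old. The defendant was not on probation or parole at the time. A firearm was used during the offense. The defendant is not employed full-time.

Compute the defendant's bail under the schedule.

Base amounts from the schedule: aggravated assault $61,100; drug trafficking $218,500.
Stacking rule: highest base plus 40% of each additional charge. Highest is drug trafficking at $218,500. Additional: $61,100 × 40% = $24,440. Combined base = $218,500 + $24,440 = $242,940.
Firearm was used or possessed during the offense (+40%): $242,940 × 1.4 = $340,116.
Age 65 or older (−$21,500 flat): $340,116 − $21,500 = $318,616.
$318,616 is within the $800,000 maximum.
$318,616 is at or above the $3,500 minimum.

$318,616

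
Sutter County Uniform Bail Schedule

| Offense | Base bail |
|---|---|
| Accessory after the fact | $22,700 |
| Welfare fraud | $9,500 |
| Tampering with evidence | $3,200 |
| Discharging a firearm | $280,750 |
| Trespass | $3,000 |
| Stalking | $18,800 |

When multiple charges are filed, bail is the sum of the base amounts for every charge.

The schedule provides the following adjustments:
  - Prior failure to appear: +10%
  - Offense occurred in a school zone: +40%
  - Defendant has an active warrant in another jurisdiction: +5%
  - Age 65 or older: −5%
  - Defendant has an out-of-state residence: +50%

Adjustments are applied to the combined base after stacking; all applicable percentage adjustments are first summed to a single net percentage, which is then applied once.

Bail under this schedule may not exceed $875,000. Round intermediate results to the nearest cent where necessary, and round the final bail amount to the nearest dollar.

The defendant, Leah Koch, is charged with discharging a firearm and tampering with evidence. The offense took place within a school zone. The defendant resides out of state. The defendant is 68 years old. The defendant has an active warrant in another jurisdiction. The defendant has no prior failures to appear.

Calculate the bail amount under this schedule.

$539,505

Base amounts from the schedule: discharging a firearm $280,750; tampering with evidence $3,200.
Stacking rule: sum of all bases. $280,750 + $3,200 = $283,950.
Net percentage adjustment: +40% +5% −5% +50% = +90%. $283,950 × 1.9 = $539,505.
$539,505 is within the $875,000 maximum.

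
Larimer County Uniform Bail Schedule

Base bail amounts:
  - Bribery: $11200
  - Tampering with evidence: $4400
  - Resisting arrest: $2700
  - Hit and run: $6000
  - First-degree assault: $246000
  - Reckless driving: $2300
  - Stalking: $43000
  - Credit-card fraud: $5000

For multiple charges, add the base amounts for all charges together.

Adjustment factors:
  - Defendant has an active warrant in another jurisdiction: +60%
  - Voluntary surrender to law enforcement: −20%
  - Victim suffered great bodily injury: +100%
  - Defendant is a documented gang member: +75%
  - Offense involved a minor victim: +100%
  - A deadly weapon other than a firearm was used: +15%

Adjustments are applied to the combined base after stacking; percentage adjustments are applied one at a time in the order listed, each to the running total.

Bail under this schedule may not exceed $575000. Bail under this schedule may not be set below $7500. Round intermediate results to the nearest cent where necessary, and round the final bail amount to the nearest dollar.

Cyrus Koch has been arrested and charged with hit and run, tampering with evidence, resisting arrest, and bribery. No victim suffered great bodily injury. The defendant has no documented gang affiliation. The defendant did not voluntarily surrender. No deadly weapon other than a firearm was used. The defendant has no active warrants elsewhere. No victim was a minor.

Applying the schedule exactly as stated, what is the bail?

Base amounts from the schedule: hit and run $6000; tampering with evidence $4400; resisting arrest $2700; bribery $11200.
Stacking rule: sum of all bases. $6000 + $4400 + $2700 + $11200 = $24300.
No adjustment factors apply to this defendant.
$24300 is within the $575000 maximum.
$24300 is at or above the $7500 minimum.

$24300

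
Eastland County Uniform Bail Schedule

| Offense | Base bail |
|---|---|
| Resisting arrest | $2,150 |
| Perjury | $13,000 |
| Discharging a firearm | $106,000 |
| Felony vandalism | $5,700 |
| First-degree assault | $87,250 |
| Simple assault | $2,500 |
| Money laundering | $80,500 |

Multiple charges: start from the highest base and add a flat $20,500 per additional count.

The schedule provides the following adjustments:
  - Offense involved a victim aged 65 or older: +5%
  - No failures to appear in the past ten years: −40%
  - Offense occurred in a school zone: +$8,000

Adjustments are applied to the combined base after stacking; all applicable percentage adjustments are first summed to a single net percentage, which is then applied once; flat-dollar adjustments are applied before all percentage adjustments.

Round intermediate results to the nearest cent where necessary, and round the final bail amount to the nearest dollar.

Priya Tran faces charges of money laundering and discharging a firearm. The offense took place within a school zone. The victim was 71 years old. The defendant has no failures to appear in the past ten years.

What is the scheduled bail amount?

$87,425

Base amounts from the schedule: money laundering $80,500; discharging a firearm $106,000.
Stacking rule: highest base plus $20,500 per additional charge. Highest is discharging a firearm at $106,000; 1 additional charge → +$20,500. Combined base = $126,500.
Offense occurred in a school zone (+$8,000 flat): $126,500 + $8,000 = $134,500.
Net percentage adjustment: +5% −40% = −35%. $134,500 × 0.65 = $87,425.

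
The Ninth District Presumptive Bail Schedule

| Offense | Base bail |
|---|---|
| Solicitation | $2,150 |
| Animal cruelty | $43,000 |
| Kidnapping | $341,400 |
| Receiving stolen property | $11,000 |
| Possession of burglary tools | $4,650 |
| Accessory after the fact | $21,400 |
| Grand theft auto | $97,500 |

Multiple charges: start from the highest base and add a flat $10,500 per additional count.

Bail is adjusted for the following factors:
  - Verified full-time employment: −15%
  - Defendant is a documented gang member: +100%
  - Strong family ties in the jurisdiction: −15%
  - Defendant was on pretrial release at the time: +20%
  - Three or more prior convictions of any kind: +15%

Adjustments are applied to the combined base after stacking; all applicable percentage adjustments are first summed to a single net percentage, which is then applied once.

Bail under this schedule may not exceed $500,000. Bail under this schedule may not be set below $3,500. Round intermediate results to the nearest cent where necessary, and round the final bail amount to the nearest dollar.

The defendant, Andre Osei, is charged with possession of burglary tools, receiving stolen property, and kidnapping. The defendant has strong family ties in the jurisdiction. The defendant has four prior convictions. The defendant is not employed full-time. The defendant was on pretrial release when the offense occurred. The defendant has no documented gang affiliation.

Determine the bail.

$434,880

Base amounts from the schedule: possession of burglary tools $4,650; receiving stolen property $11,000; kidnapping $341,400.
Stacking rule: highest base plus $10,500 per additional charge. Highest is kidnapping at $341,400; 2 additional charges → +$21,000. Combined base = $362,400.
Net percentage adjustment: −15% +20% +15% = +20%. $362,400 × 1.2 = $434,880.
$434,880 is within the $500,000 maximum.
$434,880 is at or above the $3,500 minimum.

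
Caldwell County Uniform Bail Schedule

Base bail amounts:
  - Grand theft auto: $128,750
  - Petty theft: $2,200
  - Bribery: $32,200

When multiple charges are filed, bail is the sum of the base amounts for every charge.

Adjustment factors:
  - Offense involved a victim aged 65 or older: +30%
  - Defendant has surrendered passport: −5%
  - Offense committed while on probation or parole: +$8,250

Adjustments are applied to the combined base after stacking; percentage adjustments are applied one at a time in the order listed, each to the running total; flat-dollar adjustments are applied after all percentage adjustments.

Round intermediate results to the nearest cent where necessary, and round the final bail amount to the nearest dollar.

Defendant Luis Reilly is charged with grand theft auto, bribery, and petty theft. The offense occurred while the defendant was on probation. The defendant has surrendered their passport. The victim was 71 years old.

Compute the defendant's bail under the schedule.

$209,740

Base amounts from the schedule: grand theft auto $128,750; bribery $32,200; petty theft $2,200.
Stacking rule: sum of all bases. $128,750 + $32,200 + $2,200 = $163,150.
Offense involved a victim aged 65 or older (+30%): $163,150 × 1.3 = $212,095.
Defendant has surrendered passport (−5%): $212,095 × 0.95 = $201,490.25.
Offense committed while on probation or parole (+$8,250 flat): $201,490.25 + $8,250 = $209,740.25.
Rounded to the nearest dollar: $209,740.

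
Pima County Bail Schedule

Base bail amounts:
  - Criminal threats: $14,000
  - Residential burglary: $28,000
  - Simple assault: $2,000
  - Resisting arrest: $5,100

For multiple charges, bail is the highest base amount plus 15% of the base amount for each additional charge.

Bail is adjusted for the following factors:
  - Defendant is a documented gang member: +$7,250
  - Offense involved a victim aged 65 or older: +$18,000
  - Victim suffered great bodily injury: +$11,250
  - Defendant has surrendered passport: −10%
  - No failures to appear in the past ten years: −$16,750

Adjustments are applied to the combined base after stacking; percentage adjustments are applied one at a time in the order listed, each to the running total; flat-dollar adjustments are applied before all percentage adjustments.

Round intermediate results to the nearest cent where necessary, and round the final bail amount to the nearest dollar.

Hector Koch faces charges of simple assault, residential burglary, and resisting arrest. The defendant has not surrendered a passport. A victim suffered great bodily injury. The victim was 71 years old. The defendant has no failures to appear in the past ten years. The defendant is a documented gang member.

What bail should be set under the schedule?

$48,815

Base amounts from the schedule: simple assault $2,000; residential burglary $28,000; resisting arrest $5,100.
Stacking rule: highest base plus 15% of each additional charge. Highest is residential burglary at $28,000. Additional: $2,000 × 15% = $300; $5,100 × 15% = $765. Combined base = $28,000 + $1,065 = $29,065.
Defendant is a documented gang member (+$7,250 flat): $29,065 + $7,250 = $36,315.
Offense involved a victim aged 65 or older (+$18,000 flat): $36,315 + $18,000 = $54,315.
Victim suffered great bodily injury (+$11,250 flat): $54,315 + $11,250 = $65,565.
No failures to appear in the past ten years (−$16,750 flat): $65,565 − $16,750 = $48,815.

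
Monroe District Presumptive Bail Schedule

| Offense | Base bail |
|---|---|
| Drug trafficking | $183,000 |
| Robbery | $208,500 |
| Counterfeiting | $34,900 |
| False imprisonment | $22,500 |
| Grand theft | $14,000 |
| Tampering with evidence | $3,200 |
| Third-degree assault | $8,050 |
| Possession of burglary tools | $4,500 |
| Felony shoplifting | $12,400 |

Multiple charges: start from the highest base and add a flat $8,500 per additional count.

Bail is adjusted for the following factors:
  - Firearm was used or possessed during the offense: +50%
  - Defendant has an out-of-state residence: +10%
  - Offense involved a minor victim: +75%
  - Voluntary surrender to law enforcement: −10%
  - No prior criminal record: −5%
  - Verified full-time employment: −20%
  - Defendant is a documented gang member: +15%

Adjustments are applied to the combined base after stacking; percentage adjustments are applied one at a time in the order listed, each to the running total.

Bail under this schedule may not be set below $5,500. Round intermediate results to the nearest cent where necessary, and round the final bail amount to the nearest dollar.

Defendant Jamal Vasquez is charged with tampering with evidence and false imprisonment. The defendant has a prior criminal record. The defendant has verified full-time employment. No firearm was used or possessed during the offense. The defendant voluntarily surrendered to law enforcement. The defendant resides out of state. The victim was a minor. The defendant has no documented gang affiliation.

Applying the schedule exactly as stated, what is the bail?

Base amounts from the schedule: tampering with evidence $3,200; false imprisonment $22,500.
Stacking rule: highest base plus $8,500 per additional charge. Highest is false imprisonment at $22,500; 1 additional charge → +$8,500. Combined base = $31,000.
Defendant has an out-of-state residence (+10%): $31,000 × 1.1 = $34,100.
Offense involved a minor victim (+75%): $34,100 × 1.75 = $59,675.
Voluntary surrender to law enforcement (−10%): $59,675 × 0.9 = $53,707.50.
Verified full-time employment (−20%): $53,707.50 × 0.8 = $42,966.
$42,966 is at or above the $5,500 minimum.

$42,966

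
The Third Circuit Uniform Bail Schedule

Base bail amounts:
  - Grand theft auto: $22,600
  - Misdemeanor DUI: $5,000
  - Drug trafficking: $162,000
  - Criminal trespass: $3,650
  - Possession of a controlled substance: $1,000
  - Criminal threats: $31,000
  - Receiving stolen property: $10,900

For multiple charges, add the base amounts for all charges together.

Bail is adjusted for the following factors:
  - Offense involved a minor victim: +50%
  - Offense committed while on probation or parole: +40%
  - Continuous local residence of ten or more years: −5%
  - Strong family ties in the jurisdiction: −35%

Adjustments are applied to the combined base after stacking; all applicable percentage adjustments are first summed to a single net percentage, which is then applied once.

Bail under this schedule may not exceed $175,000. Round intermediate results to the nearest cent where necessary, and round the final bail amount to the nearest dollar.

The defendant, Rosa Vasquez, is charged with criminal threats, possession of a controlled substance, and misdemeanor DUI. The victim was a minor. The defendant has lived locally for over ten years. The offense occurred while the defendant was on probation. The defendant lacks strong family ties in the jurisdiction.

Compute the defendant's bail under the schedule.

Base amounts from the schedule: criminal threats $31,000; possession of a controlled substance $1,000; misdemeanor DUI $5,000.
Stacking rule: sum of all bases. $31,000 + $1,000 + $5,000 = $37,000.
Net percentage adjustment: +50% +40% −5% = +85%. $37,000 × 1.85 = $68,450.
$68,450 is within the $175,000 maximum.

$68,450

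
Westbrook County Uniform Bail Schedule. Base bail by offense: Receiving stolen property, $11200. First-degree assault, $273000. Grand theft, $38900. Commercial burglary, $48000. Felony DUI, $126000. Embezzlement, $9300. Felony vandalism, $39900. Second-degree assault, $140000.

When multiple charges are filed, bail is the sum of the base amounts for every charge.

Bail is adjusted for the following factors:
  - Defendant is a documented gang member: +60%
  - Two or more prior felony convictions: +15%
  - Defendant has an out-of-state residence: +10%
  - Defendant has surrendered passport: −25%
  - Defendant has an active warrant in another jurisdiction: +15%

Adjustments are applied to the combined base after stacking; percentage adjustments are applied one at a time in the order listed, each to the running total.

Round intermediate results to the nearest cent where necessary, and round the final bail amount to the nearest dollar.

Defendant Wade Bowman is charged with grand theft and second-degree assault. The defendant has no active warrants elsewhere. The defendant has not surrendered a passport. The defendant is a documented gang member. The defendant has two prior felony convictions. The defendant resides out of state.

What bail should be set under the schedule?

$362094

Base amounts from the schedule: grand theft $38900; second-degree assault $140000.
Stacking rule: sum of all bases. $38900 + $140000 = $178900.
Defendant is a documented gang member (+60%): $178900 × 1.6 = $286240.
Two or more prior felony convictions (+15%): $286240 × 1.15 = $329176.
Defendant has an out-of-state residence (+10%): $329176 × 1.1 = $362093.60.
Rounded to the nearest dollar: $362094.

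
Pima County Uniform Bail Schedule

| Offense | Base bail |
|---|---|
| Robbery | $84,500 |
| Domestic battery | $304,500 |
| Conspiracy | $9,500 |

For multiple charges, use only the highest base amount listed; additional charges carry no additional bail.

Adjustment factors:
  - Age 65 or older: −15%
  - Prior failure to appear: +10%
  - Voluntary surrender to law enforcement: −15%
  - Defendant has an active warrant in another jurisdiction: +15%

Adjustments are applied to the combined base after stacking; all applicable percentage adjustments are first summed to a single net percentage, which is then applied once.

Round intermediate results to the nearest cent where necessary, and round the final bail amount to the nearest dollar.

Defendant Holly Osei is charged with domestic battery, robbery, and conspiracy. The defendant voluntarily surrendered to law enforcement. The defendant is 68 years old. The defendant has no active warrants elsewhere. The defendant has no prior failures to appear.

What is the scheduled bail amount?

Base amounts from the schedule: domestic battery $304,500; robbery $84,500; conspiracy $9,500.
Stacking rule: use the highest base only. Highest is domestic battery at $304,500. Combined base = $304,500.
Net percentage adjustment: −15% −15% = −30%. $304,500 × 0.7 = $213,150.

$213,150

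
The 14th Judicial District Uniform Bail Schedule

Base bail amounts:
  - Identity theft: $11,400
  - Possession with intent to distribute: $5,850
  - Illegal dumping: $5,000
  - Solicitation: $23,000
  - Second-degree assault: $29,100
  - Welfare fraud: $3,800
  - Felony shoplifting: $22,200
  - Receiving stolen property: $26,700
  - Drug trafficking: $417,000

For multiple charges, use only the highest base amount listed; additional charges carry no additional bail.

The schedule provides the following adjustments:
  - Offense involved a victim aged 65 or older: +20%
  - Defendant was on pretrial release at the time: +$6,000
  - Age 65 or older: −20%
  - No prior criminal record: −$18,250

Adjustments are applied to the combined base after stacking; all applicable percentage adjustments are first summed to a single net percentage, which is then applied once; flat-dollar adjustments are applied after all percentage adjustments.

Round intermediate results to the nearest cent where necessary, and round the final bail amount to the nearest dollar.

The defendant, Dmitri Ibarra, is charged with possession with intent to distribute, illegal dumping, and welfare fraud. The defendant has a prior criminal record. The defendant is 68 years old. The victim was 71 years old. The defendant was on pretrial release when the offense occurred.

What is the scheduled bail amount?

Base amounts from the schedule: possession with intent to distribute $5,850; illegal dumping $5,000; welfare fraud $3,800.
Stacking rule: use the highest base only. Highest is possession with intent to distribute at $5,850. Combined base = $5,850.
Net percentage adjustment: +20% −20% = +0%. $5,850 × 1 = $5,850.
Defendant was on pretrial release at the time (+$6,000 flat): $5,850 + $6,000 = $11,850.

$11,850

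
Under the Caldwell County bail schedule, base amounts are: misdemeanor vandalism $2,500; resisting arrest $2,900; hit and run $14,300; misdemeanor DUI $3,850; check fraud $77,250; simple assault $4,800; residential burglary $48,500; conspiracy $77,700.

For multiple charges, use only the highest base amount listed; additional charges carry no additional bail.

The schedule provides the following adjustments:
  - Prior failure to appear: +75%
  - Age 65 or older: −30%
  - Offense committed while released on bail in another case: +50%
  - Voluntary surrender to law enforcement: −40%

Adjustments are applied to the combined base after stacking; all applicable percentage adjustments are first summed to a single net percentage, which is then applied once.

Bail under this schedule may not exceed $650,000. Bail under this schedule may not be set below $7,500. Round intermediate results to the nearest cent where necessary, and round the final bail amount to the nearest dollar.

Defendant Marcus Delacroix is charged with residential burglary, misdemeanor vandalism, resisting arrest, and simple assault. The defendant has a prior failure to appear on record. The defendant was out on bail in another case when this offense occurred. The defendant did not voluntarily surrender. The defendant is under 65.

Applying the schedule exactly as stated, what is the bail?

Base amounts from the schedule: residential burglary $48,500; misdemeanor vandalism $2,500; resisting arrest $2,900; simple assault $4,800.
Stacking rule: use the highest base only. Highest is residential burglary at $48,500. Combined base = $48,500.
Net percentage adjustment: +75% +50% = +125%. $48,500 × 2.25 = $109,125.
$109,125 is within the $650,000 maximum.
$109,125 is at or above the $7,500 minimum.

$109,125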